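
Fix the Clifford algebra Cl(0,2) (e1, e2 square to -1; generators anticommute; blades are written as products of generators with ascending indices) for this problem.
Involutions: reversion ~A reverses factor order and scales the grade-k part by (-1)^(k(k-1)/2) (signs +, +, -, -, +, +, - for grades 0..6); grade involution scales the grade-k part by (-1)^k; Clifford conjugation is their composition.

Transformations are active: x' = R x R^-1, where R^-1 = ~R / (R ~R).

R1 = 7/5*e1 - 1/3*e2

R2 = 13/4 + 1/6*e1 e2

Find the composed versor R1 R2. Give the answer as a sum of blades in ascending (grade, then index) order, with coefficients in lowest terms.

Distribute over the terms of R1 (each basis-blade product reordered to ascending indices, repeated generators contracted through their squares):
(7/5*e1) R2 = 91/20*e1 - 7/30*e2
(-1/3*e2) R2 = -1/18*e1 - 13/12*e2
Summing the partial products and collecting blades:
Answer: 809/180*e1 - 79/60*e2


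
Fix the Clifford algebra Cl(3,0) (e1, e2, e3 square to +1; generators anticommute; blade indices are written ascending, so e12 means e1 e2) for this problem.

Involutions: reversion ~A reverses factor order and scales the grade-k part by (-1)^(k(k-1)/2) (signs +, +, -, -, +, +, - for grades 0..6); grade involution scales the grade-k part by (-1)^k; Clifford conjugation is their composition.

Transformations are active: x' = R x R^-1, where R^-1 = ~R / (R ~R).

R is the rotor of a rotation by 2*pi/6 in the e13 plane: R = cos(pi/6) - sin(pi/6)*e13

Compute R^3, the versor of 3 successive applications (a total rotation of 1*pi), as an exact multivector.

The rotor phase is half the rotation angle and phases add under composition, so 3 steps in the e13 plane accumulate phase 3*(pi/6) = pi/2: R^3 = cos(pi/2) - sin(pi/2)*e13.
cos(pi/2) = 0 and sin(pi/2) = 1, so R^3 = -e13. The net rotation is 1*pi; the rotor keeps the half-angle phase exactly.
Answer: -e13


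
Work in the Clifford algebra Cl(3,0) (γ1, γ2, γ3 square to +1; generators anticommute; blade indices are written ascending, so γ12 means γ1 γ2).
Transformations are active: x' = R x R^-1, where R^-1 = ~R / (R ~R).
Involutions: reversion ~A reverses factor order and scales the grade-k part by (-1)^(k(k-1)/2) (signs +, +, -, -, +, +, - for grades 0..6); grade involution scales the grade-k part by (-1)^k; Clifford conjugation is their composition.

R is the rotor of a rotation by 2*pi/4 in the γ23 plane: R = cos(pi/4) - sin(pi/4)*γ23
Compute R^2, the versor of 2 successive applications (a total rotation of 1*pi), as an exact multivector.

Rotor phase runs at HALF the rotation angle; powers of one rotor simply add phase, so after 2 steps in γ23 the phase is 2*pi/4 = pi/2 and R^2 = cos(pi/2) - sin(pi/2)*γ23.
cos(pi/2) = 0 and sin(pi/2) = 1, so R^2 = -γ23. The net rotation is 1*pi; the rotor keeps the half-angle phase exactly.
Answer: -γ23


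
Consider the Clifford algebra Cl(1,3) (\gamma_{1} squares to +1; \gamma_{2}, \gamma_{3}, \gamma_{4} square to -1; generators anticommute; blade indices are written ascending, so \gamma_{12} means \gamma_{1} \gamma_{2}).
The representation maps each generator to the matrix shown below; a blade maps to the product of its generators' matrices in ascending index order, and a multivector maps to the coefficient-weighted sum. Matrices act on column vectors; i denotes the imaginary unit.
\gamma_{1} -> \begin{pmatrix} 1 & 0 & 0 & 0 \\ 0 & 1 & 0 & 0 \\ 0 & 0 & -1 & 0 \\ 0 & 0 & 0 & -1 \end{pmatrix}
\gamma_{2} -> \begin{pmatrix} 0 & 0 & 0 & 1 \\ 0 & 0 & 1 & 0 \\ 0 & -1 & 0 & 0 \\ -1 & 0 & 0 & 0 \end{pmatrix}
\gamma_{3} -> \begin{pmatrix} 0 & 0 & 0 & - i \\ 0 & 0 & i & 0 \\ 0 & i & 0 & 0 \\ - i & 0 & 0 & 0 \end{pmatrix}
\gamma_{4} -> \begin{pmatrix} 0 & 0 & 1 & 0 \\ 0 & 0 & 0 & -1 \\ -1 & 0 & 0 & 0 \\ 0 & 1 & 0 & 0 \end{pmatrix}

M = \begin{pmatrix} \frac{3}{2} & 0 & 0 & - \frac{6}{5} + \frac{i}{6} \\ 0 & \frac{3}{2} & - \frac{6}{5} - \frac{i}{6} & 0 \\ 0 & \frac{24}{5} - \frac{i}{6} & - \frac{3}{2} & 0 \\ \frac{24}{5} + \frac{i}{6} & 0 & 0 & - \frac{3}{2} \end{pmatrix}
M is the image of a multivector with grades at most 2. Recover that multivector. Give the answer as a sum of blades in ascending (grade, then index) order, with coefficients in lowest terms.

Method: the blade images are trace-orthogonal — tr(rho(e_A) rho(e_B)^-1) = 4 if A = B and 0 otherwise — and rho(e_A)^-1 = (e_A)^2 * rho(e_A) with (e_A)^2 = +1 or -1, so the coefficient of e_A in the preimage is (e_A)^2 * tr(M rho(e_A))/4.
Nonzero projections over blades of grade <= 2: \gamma_{1}: (\gamma_{1})^2 = +1, tr(M rho(\gamma_{1})) = 6, coefficient \frac{3}{2}; \gamma_{2}: (\gamma_{2})^2 = -1, tr(M rho(\gamma_{2})) = 12, coefficient -3; \gamma_{3}: (\gamma_{3})^2 = -1, tr(M rho(\gamma_{3})) = \frac{2}{3}, coefficient -\frac{1}{6}; \gamma_{12}: (\gamma_{12})^2 = +1, tr(M rho(\gamma_{12})) = \frac{36}{5}, coefficient \frac{9}{5}. Every other blade of grade <= 2 projects to 0.
Answer: \frac{3}{2} \gamma_{1} - 3 \gamma_{2} - \frac{1}{6} \gamma_{3} + \frac{9}{5} \gamma_{12}


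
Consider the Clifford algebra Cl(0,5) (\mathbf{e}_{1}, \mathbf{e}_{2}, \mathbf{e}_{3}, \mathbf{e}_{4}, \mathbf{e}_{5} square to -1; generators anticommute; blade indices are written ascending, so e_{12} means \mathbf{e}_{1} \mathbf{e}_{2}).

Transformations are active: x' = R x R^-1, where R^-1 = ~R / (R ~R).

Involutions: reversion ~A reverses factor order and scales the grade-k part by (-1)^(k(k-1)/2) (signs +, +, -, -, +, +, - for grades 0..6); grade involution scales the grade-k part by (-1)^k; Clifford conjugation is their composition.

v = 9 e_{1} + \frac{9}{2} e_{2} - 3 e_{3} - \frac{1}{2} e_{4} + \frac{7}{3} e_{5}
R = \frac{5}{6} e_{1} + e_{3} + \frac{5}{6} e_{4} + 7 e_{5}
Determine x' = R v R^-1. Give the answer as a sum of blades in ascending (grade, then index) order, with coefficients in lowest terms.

~R = \frac{5}{6} e_{1} + e_{3} + \frac{5}{6} e_{4} + 7 e_{5}, and R ~R = -\frac{925}{18}, so R^-1 = ~R / (-\frac{925}{18}).
R v = -\frac{245}{12} + \frac{15}{4} e_{12} - \frac{23}{2} e_{13} - \frac{95}{12} e_{14} - \frac{1099}{18} e_{15} - \frac{9}{2} e_{23} - \frac{15}{4} e_{24} - \frac{63}{2} e_{25} + 2 e_{34} + \frac{70}{3} e_{35} + \frac{49}{9} e_{45}
Answer: -\frac{617}{74} e_{1} - \frac{9}{2} e_{2} + \frac{702}{185} e_{3} + \frac{43}{37} e_{4} + \frac{1792}{555} e_{5}


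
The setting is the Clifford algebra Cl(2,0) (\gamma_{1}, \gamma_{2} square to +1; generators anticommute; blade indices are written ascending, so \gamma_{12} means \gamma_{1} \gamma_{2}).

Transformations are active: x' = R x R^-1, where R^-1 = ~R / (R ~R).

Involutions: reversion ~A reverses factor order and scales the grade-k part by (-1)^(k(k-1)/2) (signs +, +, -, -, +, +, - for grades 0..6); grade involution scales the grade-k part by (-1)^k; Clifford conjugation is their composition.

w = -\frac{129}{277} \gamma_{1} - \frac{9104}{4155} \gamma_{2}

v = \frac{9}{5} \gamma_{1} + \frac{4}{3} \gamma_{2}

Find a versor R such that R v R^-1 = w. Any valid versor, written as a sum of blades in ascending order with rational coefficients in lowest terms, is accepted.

A norm check does it: q(v) = q(w) = \frac{1129}{225}, hence R = v + w = \frac{1848}{1385} \gamma_{1} - \frac{1188}{1385} \gamma_{2} realises the map — parallel part kept, (v - w)/2 negated, v carried to w.
Answer: \frac{1848}{1385} \gamma_{1} - \frac{1188}{1385} \gamma_{2}


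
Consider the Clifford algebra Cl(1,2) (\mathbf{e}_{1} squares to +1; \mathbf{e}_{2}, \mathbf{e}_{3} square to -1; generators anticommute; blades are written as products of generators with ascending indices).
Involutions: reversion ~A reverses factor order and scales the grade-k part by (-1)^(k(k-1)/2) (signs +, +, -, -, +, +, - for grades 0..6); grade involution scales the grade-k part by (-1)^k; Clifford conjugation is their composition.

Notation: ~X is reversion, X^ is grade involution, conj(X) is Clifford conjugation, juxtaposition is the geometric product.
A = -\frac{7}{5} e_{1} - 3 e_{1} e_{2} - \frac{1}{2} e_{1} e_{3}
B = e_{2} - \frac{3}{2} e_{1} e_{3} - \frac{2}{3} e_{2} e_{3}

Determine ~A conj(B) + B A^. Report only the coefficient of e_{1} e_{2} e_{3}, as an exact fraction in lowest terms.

first term: \frac{3}{4} + 3 e_{1} - \frac{21}{10} e_{3} + \frac{26}{15} e_{1} e_{2} - 2 e_{1} e_{3} - \frac{9}{2} e_{2} e_{3} - \frac{13}{30} e_{1} e_{2} e_{3}
second term: \frac{3}{4} - 3 e_{1} + \frac{21}{10} e_{3} - \frac{26}{15} e_{1} e_{2} + 2 e_{1} e_{3} + \frac{9}{2} e_{2} e_{3} - \frac{13}{30} e_{1} e_{2} e_{3}
Answer: -\frac{13}{15}


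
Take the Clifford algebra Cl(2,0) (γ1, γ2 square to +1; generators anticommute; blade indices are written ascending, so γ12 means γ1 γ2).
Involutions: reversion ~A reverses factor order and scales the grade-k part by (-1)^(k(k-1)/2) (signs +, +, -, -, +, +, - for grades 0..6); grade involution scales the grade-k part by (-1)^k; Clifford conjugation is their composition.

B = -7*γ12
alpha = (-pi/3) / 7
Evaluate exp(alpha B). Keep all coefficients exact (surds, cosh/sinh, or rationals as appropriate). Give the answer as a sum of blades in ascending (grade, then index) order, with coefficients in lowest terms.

B^2 = (-7)^2*(γ12)^2 = 49*(-1) = -49 (a basis 2-blade squares to minus the product of its generators' squares).
B^2 = -49 — the series telescopes trigonometrically here: l = 7, alpha*l = -pi/3, so exp(alpha B) = cos(-pi/3) + (sin(-pi/3)/7)*B = 1/2 + (-sqrt(3)/14)*B.
Answer: 1/2 + sqrt(3)/2*γ12


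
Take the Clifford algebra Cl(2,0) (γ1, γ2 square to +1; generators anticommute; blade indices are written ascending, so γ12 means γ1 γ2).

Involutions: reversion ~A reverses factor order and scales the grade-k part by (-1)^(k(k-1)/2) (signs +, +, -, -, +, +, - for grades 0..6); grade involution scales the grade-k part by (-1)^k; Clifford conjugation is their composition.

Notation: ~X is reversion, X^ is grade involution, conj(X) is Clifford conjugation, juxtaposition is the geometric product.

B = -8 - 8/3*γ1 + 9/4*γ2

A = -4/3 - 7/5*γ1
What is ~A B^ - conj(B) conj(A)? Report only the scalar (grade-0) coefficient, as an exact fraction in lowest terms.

first term: 104/15 + 344/45*γ1 + 3*γ2 + 63/20*γ12
second term: 72/5 - 664/45*γ1 + 3*γ2 + 63/20*γ12
Answer: -112/15


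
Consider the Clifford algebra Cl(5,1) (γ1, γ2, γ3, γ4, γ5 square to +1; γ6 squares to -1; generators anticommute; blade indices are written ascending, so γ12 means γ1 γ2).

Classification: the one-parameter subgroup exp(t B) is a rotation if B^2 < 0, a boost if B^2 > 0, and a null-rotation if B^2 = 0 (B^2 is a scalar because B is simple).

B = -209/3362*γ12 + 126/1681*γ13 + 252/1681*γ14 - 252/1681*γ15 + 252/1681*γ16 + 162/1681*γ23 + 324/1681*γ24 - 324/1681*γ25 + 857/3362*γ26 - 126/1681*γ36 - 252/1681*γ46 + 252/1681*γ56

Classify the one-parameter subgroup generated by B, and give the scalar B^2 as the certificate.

B^2 term by term: the squares give (-209/3362)^2*(γ12)^2 + (126/1681)^2*(γ13)^2 + (252/1681)^2*(γ14)^2 + (-252/1681)^2*(γ15)^2 + (252/1681)^2*(γ16)^2 + (162/1681)^2*(γ23)^2 + (324/1681)^2*(γ24)^2 + (-324/1681)^2*(γ25)^2 + (857/3362)^2*(γ26)^2 + (-126/1681)^2*(γ36)^2 + (-252/1681)^2*(γ46)^2 + (252/1681)^2*(γ56)^2 = 43681/11303044*(-1) + 15876/2825761*(-1) + 63504/2825761*(-1) + 63504/2825761*(-1) + 63504/2825761*(+1) + 26244/2825761*(-1) + 104976/2825761*(-1) + 104976/2825761*(-1) + 734449/11303044*(+1) + 15876/2825761*(+1) + 63504/2825761*(+1) + 63504/2825761*(+1) = 0 (each basis 2-blade squares to minus the product of its generators' squares); cross terms between blades sharing an index anticommute and cancel; the commuting (index-disjoint) pairs give grade-4 terms 2*c*c'*(blade product), which cancel blade by blade — γ1234: -81648/2825761 + 81648/2825761 = 0; γ1235: 81648/2825761 - 81648/2825761 = 0; γ1236: 26334/2825761 - 107982/2825761 + 81648/2825761 = 0; γ1245: 163296/2825761 - 163296/2825761 = 0; γ1246: 52668/2825761 - 215964/2825761 + 163296/2825761 = 0; γ1256: -52668/2825761 + 215964/2825761 - 163296/2825761 = 0; γ1346: -63504/2825761 + 63504/2825761 = 0; γ1356: 63504/2825761 - 63504/2825761 = 0; γ1456: 127008/2825761 - 127008/2825761 = 0; γ2346: -81648/2825761 + 81648/2825761 = 0; γ2356: 81648/2825761 - 81648/2825761 = 0; γ2456: 163296/2825761 - 163296/2825761 = 0 — confirming B is simple. So B^2 = 0.
Answer: null-rotation, certificate B^2 = 0. Note: conjugating B changes its blade decomposition but never the scalar B^2 = 0, whose sign settles the classification.


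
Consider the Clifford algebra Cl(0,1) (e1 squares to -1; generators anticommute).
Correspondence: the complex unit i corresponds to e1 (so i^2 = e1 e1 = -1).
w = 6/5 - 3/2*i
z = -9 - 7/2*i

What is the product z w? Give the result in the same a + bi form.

In blades: z = -9 - 7/2*e1, w = 6/5 - 3/2*e1.
Distribute z over w term by term (generator squares from the signature, products reordered to ascending indices): (-9)*w = -54/5 + 27/2*e1; (-7/2*e1)*w = -21/4 - 21/5*e1.
Sum: -321/20 + 93/10*e1; translating back through the correspondence:
Answer: -321/20 + 93/10*i


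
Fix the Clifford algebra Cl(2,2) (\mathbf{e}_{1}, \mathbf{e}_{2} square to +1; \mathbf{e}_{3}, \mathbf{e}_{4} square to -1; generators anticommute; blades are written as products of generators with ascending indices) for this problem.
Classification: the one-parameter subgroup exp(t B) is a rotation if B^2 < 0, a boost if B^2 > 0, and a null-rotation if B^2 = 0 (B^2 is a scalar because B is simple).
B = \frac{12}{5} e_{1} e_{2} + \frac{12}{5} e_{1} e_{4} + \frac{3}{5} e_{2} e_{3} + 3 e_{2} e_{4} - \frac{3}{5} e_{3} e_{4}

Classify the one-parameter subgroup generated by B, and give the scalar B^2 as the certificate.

B^2 term by term: the squares give (\frac{12}{5})^2*(e_{1} e_{2})^2 + (\frac{12}{5})^2*(e_{1} e_{4})^2 + (\frac{3}{5})^2*(e_{2} e_{3})^2 + (3)^2*(e_{2} e_{4})^2 + (-\frac{3}{5})^2*(e_{3} e_{4})^2 = \frac{144}{25}*(-1) + \frac{144}{25}*(+1) + \frac{9}{25}*(+1) + 9*(+1) + \frac{9}{25}*(-1) = 9 (each basis 2-blade squares to minus the product of its generators' squares); cross terms between blades sharing an index anticommute and cancel; the commuting (index-disjoint) pairs give grade-4 terms 2*c*c'*(blade product), which cancel blade by blade — e_{1} e_{2} e_{3} e_{4}: -\frac{72}{25} + \frac{72}{25} = 0 — confirming B is simple. So B^2 = 9.
Answer: boost, certificate B^2 = 9. One invariant decides it: the square 9 survives every conjugation, and its sign is exactly the classification.


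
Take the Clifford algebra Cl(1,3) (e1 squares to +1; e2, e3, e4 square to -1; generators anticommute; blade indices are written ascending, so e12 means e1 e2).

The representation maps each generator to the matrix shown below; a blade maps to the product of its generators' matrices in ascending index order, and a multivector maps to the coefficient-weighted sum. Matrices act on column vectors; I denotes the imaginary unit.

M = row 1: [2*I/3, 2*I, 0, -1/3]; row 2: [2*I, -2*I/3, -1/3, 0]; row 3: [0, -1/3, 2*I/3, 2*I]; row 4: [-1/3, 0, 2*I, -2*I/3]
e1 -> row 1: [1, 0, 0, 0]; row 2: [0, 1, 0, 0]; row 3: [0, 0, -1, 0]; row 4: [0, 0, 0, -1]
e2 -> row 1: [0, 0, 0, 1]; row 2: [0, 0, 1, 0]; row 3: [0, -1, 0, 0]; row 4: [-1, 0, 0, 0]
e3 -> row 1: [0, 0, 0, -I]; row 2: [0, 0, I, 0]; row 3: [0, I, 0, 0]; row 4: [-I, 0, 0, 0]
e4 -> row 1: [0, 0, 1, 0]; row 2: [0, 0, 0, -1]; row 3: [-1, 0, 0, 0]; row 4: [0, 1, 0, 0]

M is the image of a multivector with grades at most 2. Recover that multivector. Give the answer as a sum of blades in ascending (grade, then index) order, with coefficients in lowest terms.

Method: the blade images are trace-orthogonal — tr(rho(e_A) rho(e_B)^-1) = 4 if A = B and 0 otherwise — and rho(e_A)^-1 = (e_A)^2 * rho(e_A) with (e_A)^2 = +1 or -1, so the coefficient of e_A in the preimage is (e_A)^2 * tr(M rho(e_A))/4.
Nonzero projections over blades of grade <= 2: e12: (e12)^2 = +1, tr(M rho(e12)) = -4/3, coefficient -1/3; e23: (e23)^2 = -1, tr(M rho(e23)) = 8/3, coefficient -2/3; e34: (e34)^2 = -1, tr(M rho(e34)) = 8, coefficient -2. Every other blade of grade <= 2 projects to 0.
Answer: -1/3*e12 - 2/3*e23 - 2*e34


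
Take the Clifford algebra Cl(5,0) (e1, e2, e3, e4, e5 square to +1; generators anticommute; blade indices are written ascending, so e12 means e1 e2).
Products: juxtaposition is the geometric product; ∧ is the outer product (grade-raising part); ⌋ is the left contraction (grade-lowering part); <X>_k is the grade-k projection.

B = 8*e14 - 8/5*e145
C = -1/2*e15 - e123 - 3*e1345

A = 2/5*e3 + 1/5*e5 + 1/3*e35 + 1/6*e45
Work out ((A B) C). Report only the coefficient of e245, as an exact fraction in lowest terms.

step 1: 4/15*e1 - 8/25*e14 - 4/3*e15 - 8/3*e134 + 8/5*e145 - 152/75*e1345
step 2: 406/75 + 24/5*e3 - 4/5*e4 - 122/15*e5 - 4/15*e23 - 8/3*e24 - 376/75*e34 + 24/25*e35 - 4/25*e45 - 8/25*e234 - 4/3*e235 + 152/75*e245 + 8/15*e345 - 8/5*e2345
Answer: 152/75


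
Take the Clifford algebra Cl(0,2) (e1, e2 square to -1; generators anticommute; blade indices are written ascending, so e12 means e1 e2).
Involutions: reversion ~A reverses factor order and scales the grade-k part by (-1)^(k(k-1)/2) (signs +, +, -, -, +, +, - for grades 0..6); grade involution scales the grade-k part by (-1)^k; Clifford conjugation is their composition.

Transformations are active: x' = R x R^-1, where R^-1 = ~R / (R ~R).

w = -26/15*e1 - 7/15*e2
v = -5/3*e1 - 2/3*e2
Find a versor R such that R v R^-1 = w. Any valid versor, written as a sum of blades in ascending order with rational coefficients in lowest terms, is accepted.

Why this works: both vectors square to -29/9, so q(v) = q(w) and R = v + w = -17/5*e1 - 17/15*e2 carries v to w — its own direction survives, the complement (v - w)/2 flips.
Answer: -17/5*e1 - 17/15*e2


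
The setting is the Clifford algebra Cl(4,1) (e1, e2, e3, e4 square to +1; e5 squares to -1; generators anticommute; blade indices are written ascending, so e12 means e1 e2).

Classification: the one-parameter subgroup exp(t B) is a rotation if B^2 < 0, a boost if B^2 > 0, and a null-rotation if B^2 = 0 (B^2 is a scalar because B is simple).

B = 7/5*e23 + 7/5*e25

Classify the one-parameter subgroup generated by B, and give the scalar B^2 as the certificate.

B^2 term by term: the squares give (7/5)^2*(e23)^2 + (7/5)^2*(e25)^2 = 49/25*(-1) + 49/25*(+1) = 0 (each basis 2-blade squares to minus the product of its generators' squares); cross terms between blades sharing an index anticommute and cancel. So B^2 = 0.
Answer: null-rotation, certificate B^2 = 0. Because 0 is invariant under every versor sandwich, the classification follows from its sign alone.


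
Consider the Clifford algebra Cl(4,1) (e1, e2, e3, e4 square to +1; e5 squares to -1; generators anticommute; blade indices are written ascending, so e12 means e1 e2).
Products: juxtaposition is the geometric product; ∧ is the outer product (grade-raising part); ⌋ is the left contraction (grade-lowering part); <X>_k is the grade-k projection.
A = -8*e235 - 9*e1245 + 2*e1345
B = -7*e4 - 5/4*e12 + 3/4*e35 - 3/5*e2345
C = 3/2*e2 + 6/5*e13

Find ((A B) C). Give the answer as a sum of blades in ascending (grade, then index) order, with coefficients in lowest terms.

step 1: -6*e2 - 24/5*e4 + 6/5*e12 + 27/5*e13 - 3/2*e14 - 45/4*e45 - 63*e125 + 4*e135 + 27/4*e1234 - 117/2*e2345
step 2: -387/25 + 9/5*e1 - 24/5*e5 + 189/2*e15 - 36/25*e23 + 153/10*e24 - 9/5*e34 - 9/10*e123 + 9/4*e124 + 873/200*e134 + 378/5*e235 - 135/8*e245 + 351/4*e345 + 6*e1235 - 351/5*e1245 - 27/2*e1345
Answer: -387/25 + 9/5*e1 - 24/5*e5 + 189/2*e15 - 36/25*e23 + 153/10*e24 - 9/5*e34 - 9/10*e123 + 9/4*e124 + 873/200*e134 + 378/5*e235 - 135/8*e245 + 351/4*e345 + 6*e1235 - 351/5*e1245 - 27/2*e1345


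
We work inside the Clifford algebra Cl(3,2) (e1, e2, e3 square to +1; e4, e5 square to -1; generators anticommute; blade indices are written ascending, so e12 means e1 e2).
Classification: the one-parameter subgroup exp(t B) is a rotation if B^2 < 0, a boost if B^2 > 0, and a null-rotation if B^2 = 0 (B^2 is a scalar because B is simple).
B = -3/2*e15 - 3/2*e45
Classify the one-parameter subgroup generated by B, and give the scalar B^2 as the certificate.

B^2 term by term: the squares give (-3/2)^2*(e15)^2 + (-3/2)^2*(e45)^2 = 9/4*(+1) + 9/4*(-1) = 0 (each basis 2-blade squares to minus the product of its generators' squares); cross terms between blades sharing an index anticommute and cancel. So B^2 = 0.
Answer: null-rotation, certificate B^2 = 0. The scalar 0 is the complete invariant here: its sign names the subgroup type.


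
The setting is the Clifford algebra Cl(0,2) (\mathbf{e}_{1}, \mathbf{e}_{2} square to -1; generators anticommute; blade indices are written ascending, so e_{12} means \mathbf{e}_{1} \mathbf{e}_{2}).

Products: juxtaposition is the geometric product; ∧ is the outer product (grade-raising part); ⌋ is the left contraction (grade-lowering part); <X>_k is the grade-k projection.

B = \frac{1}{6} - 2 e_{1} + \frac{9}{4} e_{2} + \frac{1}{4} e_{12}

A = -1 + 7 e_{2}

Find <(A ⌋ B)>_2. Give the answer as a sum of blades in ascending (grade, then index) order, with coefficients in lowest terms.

step 1: -\frac{191}{12} + \frac{15}{4} e_{1} - \frac{9}{4} e_{2} - \frac{1}{4} e_{12}
step 2: -\frac{1}{4} e_{12}
Answer: -\frac{1}{4} e_{12}


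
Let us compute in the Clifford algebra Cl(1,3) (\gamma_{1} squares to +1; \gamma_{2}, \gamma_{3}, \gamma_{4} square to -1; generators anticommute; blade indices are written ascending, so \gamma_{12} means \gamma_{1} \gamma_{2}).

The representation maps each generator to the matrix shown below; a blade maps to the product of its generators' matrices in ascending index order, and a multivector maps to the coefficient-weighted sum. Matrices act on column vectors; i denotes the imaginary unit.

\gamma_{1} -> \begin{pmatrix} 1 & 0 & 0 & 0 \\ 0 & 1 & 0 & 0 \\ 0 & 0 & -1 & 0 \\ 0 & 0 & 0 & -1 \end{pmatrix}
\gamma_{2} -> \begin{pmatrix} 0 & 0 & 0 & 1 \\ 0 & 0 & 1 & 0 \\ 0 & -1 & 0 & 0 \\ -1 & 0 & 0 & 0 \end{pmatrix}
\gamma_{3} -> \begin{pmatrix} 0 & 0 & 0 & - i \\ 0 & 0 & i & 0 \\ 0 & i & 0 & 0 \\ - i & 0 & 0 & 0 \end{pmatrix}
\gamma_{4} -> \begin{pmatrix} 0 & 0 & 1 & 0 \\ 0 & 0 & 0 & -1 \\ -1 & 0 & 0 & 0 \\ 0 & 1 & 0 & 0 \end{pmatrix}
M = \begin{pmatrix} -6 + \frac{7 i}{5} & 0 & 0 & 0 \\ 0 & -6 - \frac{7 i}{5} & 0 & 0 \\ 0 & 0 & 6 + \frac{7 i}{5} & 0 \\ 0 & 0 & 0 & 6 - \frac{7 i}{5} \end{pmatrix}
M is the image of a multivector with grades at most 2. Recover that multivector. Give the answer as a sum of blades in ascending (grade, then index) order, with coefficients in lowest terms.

Method: the blade images are trace-orthogonal — tr(rho(e_A) rho(e_B)^-1) = 4 if A = B and 0 otherwise — and rho(e_A)^-1 = (e_A)^2 * rho(e_A) with (e_A)^2 = +1 or -1, so the coefficient of e_A in the preimage is (e_A)^2 * tr(M rho(e_A))/4.
Nonzero projections over blades of grade <= 2: \gamma_{1}: (\gamma_{1})^2 = +1, tr(M rho(\gamma_{1})) = -24, coefficient -6; \gamma_{23}: (\gamma_{23})^2 = -1, tr(M rho(\gamma_{23})) = \frac{28}{5}, coefficient -\frac{7}{5}. Every other blade of grade <= 2 projects to 0.
Answer: -6 \gamma_{1} - \frac{7}{5} \gamma_{23}


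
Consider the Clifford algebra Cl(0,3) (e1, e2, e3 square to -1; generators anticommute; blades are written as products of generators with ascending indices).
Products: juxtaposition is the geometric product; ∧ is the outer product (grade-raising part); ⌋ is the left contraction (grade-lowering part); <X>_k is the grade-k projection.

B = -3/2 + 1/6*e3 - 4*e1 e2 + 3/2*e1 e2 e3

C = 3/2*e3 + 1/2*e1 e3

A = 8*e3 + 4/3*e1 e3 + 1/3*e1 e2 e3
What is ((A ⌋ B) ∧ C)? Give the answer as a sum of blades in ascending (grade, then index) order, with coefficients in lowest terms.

step 1: -5/6 + 2*e2 - 12*e1 e2
step 2: -5/4*e3 - 5/12*e1 e3 + 3*e2 e3 - 19*e1 e2 e3
Answer: -5/4*e3 - 5/12*e1 e3 + 3*e2 e3 - 19*e1 e2 e3


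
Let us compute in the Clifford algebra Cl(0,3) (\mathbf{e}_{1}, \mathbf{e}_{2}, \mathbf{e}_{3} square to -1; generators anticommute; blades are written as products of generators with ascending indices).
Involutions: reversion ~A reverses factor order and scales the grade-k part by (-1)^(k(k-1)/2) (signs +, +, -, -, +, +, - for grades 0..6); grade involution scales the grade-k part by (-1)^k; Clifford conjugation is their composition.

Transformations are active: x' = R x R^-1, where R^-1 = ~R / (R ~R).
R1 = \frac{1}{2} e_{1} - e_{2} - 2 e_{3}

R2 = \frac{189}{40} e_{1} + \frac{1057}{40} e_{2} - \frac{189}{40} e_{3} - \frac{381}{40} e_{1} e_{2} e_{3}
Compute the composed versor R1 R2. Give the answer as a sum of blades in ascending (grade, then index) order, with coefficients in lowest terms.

Distribute over the terms of R1 (each basis-blade product reordered to ascending indices, repeated generators contracted through their squares):
(\frac{1}{2} e_{1}) R2 = -\frac{189}{80} + \frac{1057}{80} e_{1} e_{2} - \frac{189}{80} e_{1} e_{3} + \frac{381}{80} e_{2} e_{3}
(-e_{2}) R2 = \frac{1057}{40} + \frac{189}{40} e_{1} e_{2} + \frac{381}{40} e_{1} e_{3} + \frac{189}{40} e_{2} e_{3}
(-2 e_{3}) R2 = -\frac{189}{20} - \frac{381}{20} e_{1} e_{2} + \frac{189}{20} e_{1} e_{3} + \frac{1057}{20} e_{2} e_{3}
Summing the partial products and collecting blades:
Answer: \frac{1169}{80} - \frac{89}{80} e_{1} e_{2} + \frac{1329}{80} e_{1} e_{3} + \frac{4987}{80} e_{2} e_{3}


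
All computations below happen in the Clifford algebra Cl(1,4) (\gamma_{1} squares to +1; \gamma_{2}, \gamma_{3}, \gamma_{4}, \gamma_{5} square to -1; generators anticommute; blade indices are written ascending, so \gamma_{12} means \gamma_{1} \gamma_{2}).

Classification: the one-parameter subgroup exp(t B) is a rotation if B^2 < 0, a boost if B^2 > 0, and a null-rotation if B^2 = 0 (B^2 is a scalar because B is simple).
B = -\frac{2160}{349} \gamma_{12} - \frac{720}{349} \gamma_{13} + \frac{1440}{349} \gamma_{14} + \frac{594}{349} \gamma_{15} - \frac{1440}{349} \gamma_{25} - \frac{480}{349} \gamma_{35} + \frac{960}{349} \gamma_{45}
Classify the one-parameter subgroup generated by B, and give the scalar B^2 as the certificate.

B^2 term by term: the squares give (-\frac{2160}{349})^2*(\gamma_{12})^2 + (-\frac{720}{349})^2*(\gamma_{13})^2 + (\frac{1440}{349})^2*(\gamma_{14})^2 + (\frac{594}{349})^2*(\gamma_{15})^2 + (-\frac{1440}{349})^2*(\gamma_{25})^2 + (-\frac{480}{349})^2*(\gamma_{35})^2 + (\frac{960}{349})^2*(\gamma_{45})^2 = \frac{4665600}{121801}*(+1) + \frac{518400}{121801}*(+1) + \frac{2073600}{121801}*(+1) + \frac{352836}{121801}*(+1) + \frac{2073600}{121801}*(-1) + \frac{230400}{121801}*(-1) + \frac{921600}{121801}*(-1) = 36 (each basis 2-blade squares to minus the product of its generators' squares); cross terms between blades sharing an index anticommute and cancel; the commuting (index-disjoint) pairs give grade-4 terms 2*c*c'*(blade product), which cancel blade by blade — \gamma_{1235}: \frac{2073600}{121801} - \frac{2073600}{121801} = 0; \gamma_{1245}: -\frac{4147200}{121801} + \frac{4147200}{121801} = 0; \gamma_{1345}: -\frac{1382400}{121801} + \frac{1382400}{121801} = 0 — confirming B is simple. So B^2 = 36.
Answer: boost, certificate B^2 = 36. The invariant at work: B^2 = 36 is unchanged by conjugation, hence its sign classifies the subgroup whatever basis B is written in.


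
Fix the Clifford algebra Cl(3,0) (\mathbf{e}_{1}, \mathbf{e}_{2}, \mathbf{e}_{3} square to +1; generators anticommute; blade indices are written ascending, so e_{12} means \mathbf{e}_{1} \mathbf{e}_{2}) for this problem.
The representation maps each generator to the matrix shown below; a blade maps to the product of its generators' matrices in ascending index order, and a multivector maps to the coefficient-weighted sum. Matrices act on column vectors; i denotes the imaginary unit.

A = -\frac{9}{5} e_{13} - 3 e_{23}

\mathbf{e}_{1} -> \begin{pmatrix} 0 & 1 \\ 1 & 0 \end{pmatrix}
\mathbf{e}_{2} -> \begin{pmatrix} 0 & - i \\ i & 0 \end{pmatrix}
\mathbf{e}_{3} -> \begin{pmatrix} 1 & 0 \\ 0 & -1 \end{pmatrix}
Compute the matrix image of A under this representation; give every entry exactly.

Bivector images (products of the table entries): rho(e_{13}) = rho(\mathbf{e}_{1})rho(\mathbf{e}_{3}) = \begin{pmatrix} 0 & -1 \\ 1 & 0 \end{pmatrix}; rho(e_{23}) = rho(\mathbf{e}_{2})rho(\mathbf{e}_{3}) = \begin{pmatrix} 0 & i \\ i & 0 \end{pmatrix}.
M = (-\frac{9}{5})*rho(e_{13}) + (-3)*rho(e_{23}), summed entrywise:
Answer: \begin{pmatrix} 0 & \frac{9}{5} - 3 i \\ - \frac{9}{5} - 3 i & 0 \end{pmatrix}


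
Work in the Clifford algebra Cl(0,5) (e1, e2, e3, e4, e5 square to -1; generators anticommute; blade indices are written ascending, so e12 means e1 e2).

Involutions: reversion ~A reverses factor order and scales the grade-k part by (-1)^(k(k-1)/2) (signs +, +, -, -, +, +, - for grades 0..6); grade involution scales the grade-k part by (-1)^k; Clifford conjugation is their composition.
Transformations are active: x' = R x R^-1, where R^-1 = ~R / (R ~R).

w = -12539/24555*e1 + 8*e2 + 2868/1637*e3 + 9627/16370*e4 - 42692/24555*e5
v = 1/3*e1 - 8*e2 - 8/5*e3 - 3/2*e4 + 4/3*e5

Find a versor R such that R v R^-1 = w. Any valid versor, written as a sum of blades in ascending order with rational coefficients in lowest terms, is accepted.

A norm check does it: q(v) = q(w) = -63629/900, hence R = v + w = -4354/24555*e1 + 1244/8185*e3 - 7464/8185*e4 - 9952/24555*e5 realises the map — parallel part kept, (v - w)/2 negated, v carried to w.
Answer: -4354/24555*e1 + 1244/8185*e3 - 7464/8185*e4 - 9952/24555*e5


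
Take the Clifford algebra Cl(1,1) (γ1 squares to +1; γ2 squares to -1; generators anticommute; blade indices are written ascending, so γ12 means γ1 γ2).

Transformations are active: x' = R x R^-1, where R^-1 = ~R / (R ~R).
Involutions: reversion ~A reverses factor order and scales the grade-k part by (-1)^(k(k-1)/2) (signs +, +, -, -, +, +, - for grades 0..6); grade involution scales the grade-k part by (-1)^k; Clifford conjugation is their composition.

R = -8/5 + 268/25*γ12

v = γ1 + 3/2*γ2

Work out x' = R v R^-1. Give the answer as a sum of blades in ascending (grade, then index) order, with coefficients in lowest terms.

~R = -8/5 - 268/25*γ12, and R ~R = -70224/625, so R^-1 = ~R / (-70224/625).
R v = -442/25*γ1 - 328/25*γ2
Answer: -6599/4389*γ1 - 16447/8778*γ2


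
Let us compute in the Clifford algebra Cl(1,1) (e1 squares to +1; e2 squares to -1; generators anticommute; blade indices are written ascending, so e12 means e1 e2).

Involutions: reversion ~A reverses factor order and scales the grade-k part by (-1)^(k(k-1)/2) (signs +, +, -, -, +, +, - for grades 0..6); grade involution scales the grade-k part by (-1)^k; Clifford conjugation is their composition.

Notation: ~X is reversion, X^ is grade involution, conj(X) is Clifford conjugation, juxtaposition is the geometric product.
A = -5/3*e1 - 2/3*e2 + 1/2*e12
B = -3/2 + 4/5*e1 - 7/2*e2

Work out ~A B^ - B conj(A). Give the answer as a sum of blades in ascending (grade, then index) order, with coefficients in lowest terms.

first term: 11/3 + 17/4*e1 + 3/5*e2 - 337/60*e12
second term: 11/3 - 3/4*e1 - 7/5*e2 + 427/60*e12
Answer: 5*e1 + 2*e2 - 191/15*e12


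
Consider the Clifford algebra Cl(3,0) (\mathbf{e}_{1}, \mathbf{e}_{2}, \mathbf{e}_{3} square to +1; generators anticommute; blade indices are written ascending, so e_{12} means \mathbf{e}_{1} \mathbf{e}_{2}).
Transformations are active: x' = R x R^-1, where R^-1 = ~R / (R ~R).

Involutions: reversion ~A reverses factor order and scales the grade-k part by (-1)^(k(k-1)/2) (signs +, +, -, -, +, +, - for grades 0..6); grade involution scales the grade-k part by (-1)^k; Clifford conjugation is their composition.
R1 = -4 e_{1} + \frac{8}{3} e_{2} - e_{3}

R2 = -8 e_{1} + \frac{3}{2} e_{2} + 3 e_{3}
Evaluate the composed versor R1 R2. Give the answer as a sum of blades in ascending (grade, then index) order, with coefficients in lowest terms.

Distribute over the terms of R1 (each basis-blade product reordered to ascending indices, repeated generators contracted through their squares):
(-4 e_{1}) R2 = 32 - 6 e_{12} - 12 e_{13}
(\frac{8}{3} e_{2}) R2 = 4 + \frac{64}{3} e_{12} + 8 e_{23}
(-e_{3}) R2 = -3 - 8 e_{13} + \frac{3}{2} e_{23}
Summing the partial products and collecting blades:
Answer: 33 + \frac{46}{3} e_{12} - 20 e_{13} + \frac{19}{2} e_{23}


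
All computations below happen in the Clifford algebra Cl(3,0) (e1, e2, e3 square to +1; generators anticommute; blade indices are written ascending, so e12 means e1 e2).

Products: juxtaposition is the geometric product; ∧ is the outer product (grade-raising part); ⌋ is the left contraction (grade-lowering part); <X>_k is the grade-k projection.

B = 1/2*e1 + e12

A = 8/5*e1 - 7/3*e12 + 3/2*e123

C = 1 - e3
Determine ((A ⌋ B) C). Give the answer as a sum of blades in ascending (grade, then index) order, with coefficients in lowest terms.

step 1: 47/15 + 8/5*e2
step 2: 47/15 + 8/5*e2 - 47/15*e3 - 8/5*e23
Answer: 47/15 + 8/5*e2 - 47/15*e3 - 8/5*e23


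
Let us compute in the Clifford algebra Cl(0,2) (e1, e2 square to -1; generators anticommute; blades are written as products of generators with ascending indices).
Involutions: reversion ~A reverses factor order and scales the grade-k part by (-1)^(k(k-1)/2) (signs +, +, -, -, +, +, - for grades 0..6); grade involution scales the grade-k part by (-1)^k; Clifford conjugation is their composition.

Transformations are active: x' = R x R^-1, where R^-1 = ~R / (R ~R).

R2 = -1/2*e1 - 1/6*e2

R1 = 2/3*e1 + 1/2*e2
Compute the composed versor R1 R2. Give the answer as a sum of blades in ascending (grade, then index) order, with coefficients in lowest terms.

Distribute over the terms of R1 (each basis-blade product reordered to ascending indices, repeated generators contracted through their squares):
(2/3*e1) R2 = 1/3 - 1/9*e1 e2
(1/2*e2) R2 = 1/12 + 1/4*e1 e2
Summing the partial products and collecting blades:
Answer: 5/12 + 5/36*e1 e2


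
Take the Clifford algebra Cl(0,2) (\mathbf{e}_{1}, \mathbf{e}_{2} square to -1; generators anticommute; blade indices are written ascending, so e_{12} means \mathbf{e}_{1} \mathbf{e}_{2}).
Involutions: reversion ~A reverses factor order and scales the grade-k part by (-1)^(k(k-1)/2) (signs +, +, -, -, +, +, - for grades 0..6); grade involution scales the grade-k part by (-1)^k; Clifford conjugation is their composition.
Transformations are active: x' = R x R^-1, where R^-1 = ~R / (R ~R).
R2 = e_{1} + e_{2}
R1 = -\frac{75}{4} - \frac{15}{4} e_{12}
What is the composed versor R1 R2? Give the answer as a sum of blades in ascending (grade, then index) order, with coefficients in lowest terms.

Distribute over the terms of R1 (each basis-blade product reordered to ascending indices, repeated generators contracted through their squares):
(-\frac{75}{4}) R2 = -\frac{75}{4} e_{1} - \frac{75}{4} e_{2}
(-\frac{15}{4} e_{12}) R2 = \frac{15}{4} e_{1} - \frac{15}{4} e_{2}
Summing the partial products and collecting blades:
Answer: -15 e_{1} - \frac{45}{2} e_{2}


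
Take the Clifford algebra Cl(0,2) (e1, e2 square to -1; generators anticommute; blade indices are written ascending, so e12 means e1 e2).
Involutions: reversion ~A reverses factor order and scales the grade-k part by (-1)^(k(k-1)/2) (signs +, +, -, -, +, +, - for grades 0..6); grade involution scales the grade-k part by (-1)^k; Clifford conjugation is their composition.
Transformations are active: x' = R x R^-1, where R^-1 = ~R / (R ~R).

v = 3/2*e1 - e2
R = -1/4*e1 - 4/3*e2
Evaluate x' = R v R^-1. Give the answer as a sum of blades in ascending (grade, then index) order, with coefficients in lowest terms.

~R = -1/4*e1 - 4/3*e2, and R ~R = -265/144, so R^-1 = ~R / (-265/144).
R v = -23/24 + 9/4*e12
Answer: -933/530*e1 - 103/265*e2


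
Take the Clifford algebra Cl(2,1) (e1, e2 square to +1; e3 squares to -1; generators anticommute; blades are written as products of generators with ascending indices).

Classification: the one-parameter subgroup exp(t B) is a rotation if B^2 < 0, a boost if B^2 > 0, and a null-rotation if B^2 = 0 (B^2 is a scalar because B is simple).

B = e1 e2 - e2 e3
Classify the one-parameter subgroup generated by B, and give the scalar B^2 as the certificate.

B^2 term by term: the squares give (1)^2*(e1 e2)^2 + (-1)^2*(e2 e3)^2 = 1*(-1) + 1*(+1) = 0 (each basis 2-blade squares to minus the product of its generators' squares); cross terms between blades sharing an index anticommute and cancel. So B^2 = 0.
Answer: null-rotation, certificate B^2 = 0. The scalar 0 is the complete invariant here: its sign names the subgroup type.


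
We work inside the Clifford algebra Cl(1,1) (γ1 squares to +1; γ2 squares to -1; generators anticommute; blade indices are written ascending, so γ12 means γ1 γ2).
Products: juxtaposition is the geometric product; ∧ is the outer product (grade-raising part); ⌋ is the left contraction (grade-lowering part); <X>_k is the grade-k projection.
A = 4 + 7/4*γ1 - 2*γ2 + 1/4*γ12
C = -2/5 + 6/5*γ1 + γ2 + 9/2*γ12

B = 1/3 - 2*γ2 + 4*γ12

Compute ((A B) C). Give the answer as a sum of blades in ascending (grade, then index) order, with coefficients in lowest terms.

step 1: -5/3 - 83/12*γ1 - 5/3*γ2 + 151/12*γ12
step 2: 6079/120 - 1159/60*γ1 - 1889/40*γ2 - 349/20*γ12
Answer: 6079/120 - 1159/60*γ1 - 1889/40*γ2 - 349/20*γ12


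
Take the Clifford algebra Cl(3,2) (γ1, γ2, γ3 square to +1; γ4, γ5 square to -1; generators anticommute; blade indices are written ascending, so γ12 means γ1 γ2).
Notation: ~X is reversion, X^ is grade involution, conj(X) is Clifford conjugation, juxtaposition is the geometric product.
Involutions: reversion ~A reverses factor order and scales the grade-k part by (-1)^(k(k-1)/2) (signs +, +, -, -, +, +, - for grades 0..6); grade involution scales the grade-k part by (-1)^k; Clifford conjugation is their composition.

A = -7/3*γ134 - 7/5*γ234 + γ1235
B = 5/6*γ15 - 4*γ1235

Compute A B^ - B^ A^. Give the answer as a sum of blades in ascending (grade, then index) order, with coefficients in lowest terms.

first term: 4 + 5/6*γ23 + 28/5*γ145 - 28/3*γ245 - 35/18*γ345 + 7/6*γ12345
second term: 4 + 5/6*γ23 - 28/5*γ145 + 28/3*γ245 - 35/18*γ345 - 7/6*γ12345
Answer: 56/5*γ145 - 56/3*γ245 + 7/3*γ12345


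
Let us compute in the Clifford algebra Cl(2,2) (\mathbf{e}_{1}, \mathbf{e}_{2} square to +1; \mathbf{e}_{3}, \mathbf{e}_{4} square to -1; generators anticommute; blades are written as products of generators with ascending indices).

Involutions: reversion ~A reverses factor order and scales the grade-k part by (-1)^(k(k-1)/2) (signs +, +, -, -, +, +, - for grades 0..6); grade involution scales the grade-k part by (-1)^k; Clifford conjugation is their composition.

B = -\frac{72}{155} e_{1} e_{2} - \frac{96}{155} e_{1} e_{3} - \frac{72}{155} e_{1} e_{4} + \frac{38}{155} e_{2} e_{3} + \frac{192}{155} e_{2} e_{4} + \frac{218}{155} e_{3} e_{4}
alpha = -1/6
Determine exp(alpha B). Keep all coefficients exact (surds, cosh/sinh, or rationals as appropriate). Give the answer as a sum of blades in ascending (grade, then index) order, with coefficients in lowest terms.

B^2 term by term: the squares give (-\frac{72}{155})^2*(e_{1} e_{2})^2 + (-\frac{96}{155})^2*(e_{1} e_{3})^2 + (-\frac{72}{155})^2*(e_{1} e_{4})^2 + (\frac{38}{155})^2*(e_{2} e_{3})^2 + (\frac{192}{155})^2*(e_{2} e_{4})^2 + (\frac{218}{155})^2*(e_{3} e_{4})^2 = \frac{5184}{24025}*(-1) + \frac{9216}{24025}*(+1) + \frac{5184}{24025}*(+1) + \frac{1444}{24025}*(+1) + \frac{36864}{24025}*(+1) + \frac{47524}{24025}*(-1) = 0 (each basis 2-blade squares to minus the product of its generators' squares); cross terms between blades sharing an index anticommute and cancel; the commuting (index-disjoint) pairs give grade-4 terms 2*c*c'*(blade product), which cancel blade by blade — e_{1} e_{2} e_{3} e_{4}: -\frac{31392}{24025} + \frac{36864}{24025} - \frac{5472}{24025} = 0 — confirming B is simple. So B^2 = 0.
B^2 = 0, hence only two terms survive: exp(alpha B) = 1 + alpha B (parabolic case).
Answer: 1 + \frac{12}{155} e_{1} e_{2} + \frac{16}{155} e_{1} e_{3} + \frac{12}{155} e_{1} e_{4} - \frac{19}{465} e_{2} e_{3} - \frac{32}{155} e_{2} e_{4} - \frac{109}{465} e_{3} e_{4}


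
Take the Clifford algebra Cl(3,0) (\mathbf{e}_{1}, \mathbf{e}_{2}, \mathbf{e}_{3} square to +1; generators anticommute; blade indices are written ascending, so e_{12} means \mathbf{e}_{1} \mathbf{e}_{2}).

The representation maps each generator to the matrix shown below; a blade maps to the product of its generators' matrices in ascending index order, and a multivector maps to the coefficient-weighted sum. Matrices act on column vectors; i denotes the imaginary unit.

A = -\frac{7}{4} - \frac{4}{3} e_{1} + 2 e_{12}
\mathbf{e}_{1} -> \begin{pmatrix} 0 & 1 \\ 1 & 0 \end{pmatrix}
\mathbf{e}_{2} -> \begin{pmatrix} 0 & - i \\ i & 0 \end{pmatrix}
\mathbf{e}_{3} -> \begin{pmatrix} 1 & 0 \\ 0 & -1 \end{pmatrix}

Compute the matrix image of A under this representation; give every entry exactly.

Bivector images (products of the table entries): rho(e_{12}) = rho(\mathbf{e}_{1})rho(\mathbf{e}_{2}) = \begin{pmatrix} i & 0 \\ 0 & - i \end{pmatrix}.
M = (-\frac{7}{4})*1 + (-\frac{4}{3})*rho(e_{1}) + (2)*rho(e_{12}), summed entrywise (1 is the identity matrix):
Answer: \begin{pmatrix} - \frac{7}{4} + 2 i & - \frac{4}{3} \\ - \frac{4}{3} & - \frac{7}{4} - 2 i \end{pmatrix}
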